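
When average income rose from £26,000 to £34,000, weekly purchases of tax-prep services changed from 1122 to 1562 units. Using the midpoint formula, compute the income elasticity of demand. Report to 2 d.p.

ΔQ = 440, ΔI = 8000. Midpoints: Ī = 30,000, Q̄ = 1342.0.
ε_I = (ΔQ/ΔI)(Ī/Q̄) = (440/8000)(30000/1342.0).
ε_I > 0, so the good is normal.

1.23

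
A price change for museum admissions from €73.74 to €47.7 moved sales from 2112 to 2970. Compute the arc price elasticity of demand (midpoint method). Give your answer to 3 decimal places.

ΔQ = 2970 − 2112 = 858; ΔP = 47.7 − 73.74 = -26.04.
Midpoints: P̄ = 60.72, Q̄ = 2541.0.
ε = (ΔQ/ΔP)(P̄/Q̄) = (858/-26.04)(60.72/2541.0).

-0.787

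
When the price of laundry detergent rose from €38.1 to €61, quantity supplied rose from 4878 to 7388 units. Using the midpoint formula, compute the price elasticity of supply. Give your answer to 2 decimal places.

0.89

ΔQ = 7388 − 4878 = 2510; ΔP = 61 − 38.1 = 22.9.
Midpoints: P̄ = 49.55, Q̄ = 6133.0.
ε_s = (ΔQ/ΔP)(P̄/Q̄) = (2510/22.9)(49.55/6133.0).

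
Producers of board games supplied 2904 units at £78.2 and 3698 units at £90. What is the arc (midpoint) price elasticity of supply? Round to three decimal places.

1.714

ΔQ = 3698 − 2904 = 794; ΔP = 90 − 78.2 = 11.8.
Midpoints: P̄ = 84.10, Q̄ = 3301.0.
ε_s = (ΔQ/ΔP)(P̄/Q̄) = (794/11.8)(84.10/3301.0).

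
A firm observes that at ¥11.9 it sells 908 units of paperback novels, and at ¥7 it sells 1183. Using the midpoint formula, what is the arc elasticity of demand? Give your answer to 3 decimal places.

ΔQ = 1183 − 908 = 275; ΔP = 7 − 11.9 = -4.9.
Midpoints: P̄ = 9.45, Q̄ = 1045.5.
ε = (ΔQ/ΔP)(P̄/Q̄) = (275/-4.9)(9.45/1045.5).

-0.507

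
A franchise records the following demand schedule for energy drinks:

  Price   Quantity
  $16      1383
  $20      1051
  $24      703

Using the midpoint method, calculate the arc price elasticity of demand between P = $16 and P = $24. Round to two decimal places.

-1.63

At P = 16, Q = 1383; at P = 24, Q = 703.
ΔQ = -680, ΔP = 8. Midpoints: P̄ = 20.00, Q̄ = 1043.0.
ε = (ΔQ/ΔP)(P̄/Q̄) = (-680/8)(20.00/1043.0).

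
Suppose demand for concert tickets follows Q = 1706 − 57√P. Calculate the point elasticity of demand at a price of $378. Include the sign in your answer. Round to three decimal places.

At P = 378, Q = 597.793.
dQ/dP = −57/(2√P) = -1.466.
ε = (dQ/dP)(P/Q) = (-1.466)(378/597.793).

-0.927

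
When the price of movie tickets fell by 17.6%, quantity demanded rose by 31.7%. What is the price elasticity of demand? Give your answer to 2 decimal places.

-1.80

ε = %ΔQ / %ΔP = (31.7)/(-17.6) = -1.801.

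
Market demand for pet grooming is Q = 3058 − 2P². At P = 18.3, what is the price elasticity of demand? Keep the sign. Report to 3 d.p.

-0.561

At P = 18.3, Q = 2388.220.
dQ/dP = −4P = -73.200.
ε = (dQ/dP)(P/Q) = (-73.200)(18.3/2388.220).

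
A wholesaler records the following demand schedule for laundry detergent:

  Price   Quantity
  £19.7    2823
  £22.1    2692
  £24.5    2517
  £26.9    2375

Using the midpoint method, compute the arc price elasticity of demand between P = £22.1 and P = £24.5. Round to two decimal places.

At P = 22.1, Q = 2692; at P = 24.5, Q = 2517.
ΔQ = -175, ΔP = 2.4. Midpoints: P̄ = 23.30, Q̄ = 2604.5.
ε = (ΔQ/ΔP)(P̄/Q̄) = (-175/2.4)(23.30/2604.5).

-0.65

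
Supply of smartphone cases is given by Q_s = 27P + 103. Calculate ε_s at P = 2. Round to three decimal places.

0.344

At P = 2, Q_s = 157.
dQ_s/dP = 27.
ε_s = (dQ_s/dP)(P/Q_s) = (27)(2/157).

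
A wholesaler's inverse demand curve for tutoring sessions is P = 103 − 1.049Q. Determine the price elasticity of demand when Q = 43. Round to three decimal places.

-1.283

At Q = 43, P = 103 − 1.049(43) = 57.89.
dP/dQ = −1.049, so dQ/dP = 1/(−1.049) = -0.953.
ε = (dQ/dP)(P/Q) = (-0.953)(57.89/43).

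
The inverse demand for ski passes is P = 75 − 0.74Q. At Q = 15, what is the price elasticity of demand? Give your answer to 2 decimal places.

-5.76

At Q = 15, P = 75 − 0.74(15) = 63.90.
dP/dQ = −0.74, so dQ/dP = 1/(−0.74) = -1.351.
ε = (dQ/dP)(P/Q) = (-1.351)(63.90/15).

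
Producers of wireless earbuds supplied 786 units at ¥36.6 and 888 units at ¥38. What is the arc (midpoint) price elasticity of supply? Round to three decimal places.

ΔQ = 888 − 786 = 102; ΔP = 38 − 36.6 = 1.4.
Midpoints: P̄ = 37.30, Q̄ = 837.0.
ε_s = (ΔQ/ΔP)(P̄/Q̄) = (102/1.4)(37.30/837.0).

3.247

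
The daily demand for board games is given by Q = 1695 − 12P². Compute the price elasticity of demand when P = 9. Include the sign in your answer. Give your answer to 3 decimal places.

At P = 9, Q = 723.
dQ/dP = −24P = -216.
ε = (dQ/dP)(P/Q) = (-216)(9/723).
|ε| > 1, so demand is elastic at this price.

-2.689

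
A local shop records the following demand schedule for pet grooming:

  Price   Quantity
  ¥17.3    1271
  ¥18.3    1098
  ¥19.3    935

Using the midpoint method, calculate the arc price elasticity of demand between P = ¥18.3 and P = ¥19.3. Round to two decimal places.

-3.01

At P = 18.3, Q = 1098; at P = 19.3, Q = 935.
ΔQ = -163, ΔP = 1.0. Midpoints: P̄ = 18.80, Q̄ = 1016.5.
ε = (ΔQ/ΔP)(P̄/Q̄) = (-163/1.0)(18.80/1016.5).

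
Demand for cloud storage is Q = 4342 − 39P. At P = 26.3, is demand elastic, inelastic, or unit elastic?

Q = 3316.300, dQ/dP = -39.
ε = (dQ/dP)(P/Q) ≈ -0.309.
|ε| = 0.31 < 1.

inelastic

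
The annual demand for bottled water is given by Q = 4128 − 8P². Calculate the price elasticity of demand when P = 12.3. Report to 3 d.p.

-0.830

At P = 12.3, Q = 2917.680.
dQ/dP = −16P = -196.800.
ε = (dQ/dP)(P/Q) = (-196.800)(12.3/2917.680).
|ε| < 1, so demand is inelastic at this price.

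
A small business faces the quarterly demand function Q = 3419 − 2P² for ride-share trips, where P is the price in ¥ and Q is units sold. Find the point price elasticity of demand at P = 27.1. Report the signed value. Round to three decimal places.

At P = 27.1, Q = 1950.180.
dQ/dP = −4P = -108.400.
ε = (dQ/dP)(P/Q) = (-108.400)(27.1/1950.180).

-1.506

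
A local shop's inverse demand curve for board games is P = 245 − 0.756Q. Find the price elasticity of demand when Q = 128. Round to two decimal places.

At Q = 128, P = 245 − 0.756(128) = 148.23.
dP/dQ = −0.756, so dQ/dP = 1/(−0.756) = -1.323.
ε = (dQ/dP)(P/Q) = (-1.323)(148.23/128).

-1.53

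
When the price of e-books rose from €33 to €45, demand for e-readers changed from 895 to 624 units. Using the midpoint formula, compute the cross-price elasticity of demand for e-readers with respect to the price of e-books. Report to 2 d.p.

-1.16

ΔQ_x = 624 − 895 = -271; ΔP_y = 45 − 33 = 12.
Midpoints: P̄_y = 39.00, Q̄_x = 759.5.
ε_xy = (ΔQ_x/ΔP_y)(P̄_y/Q̄_x) = (-271/12)(39.00/759.5).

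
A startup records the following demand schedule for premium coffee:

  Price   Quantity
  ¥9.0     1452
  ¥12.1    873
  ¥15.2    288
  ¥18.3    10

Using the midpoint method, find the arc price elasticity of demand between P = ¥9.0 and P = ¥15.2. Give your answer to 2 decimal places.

At P = 9.0, Q = 1452; at P = 15.2, Q = 288.
ΔQ = -1164, ΔP = 6.2. Midpoints: P̄ = 12.10, Q̄ = 870.0.
ε = (ΔQ/ΔP)(P̄/Q̄) = (-1164/6.2)(12.10/870.0).

-2.61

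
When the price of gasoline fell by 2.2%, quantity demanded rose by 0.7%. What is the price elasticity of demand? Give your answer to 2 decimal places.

ε = %ΔQ / %ΔP = (0.7)/(-2.2) = -0.318.

-0.32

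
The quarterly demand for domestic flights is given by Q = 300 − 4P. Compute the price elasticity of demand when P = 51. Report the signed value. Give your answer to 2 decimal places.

-2.13

At P = 51, Q = 96.
dQ/dP = −4.
ε = (dQ/dP)(P/Q) = (-4)(51/96).
|ε| > 1, so demand is elastic at this price.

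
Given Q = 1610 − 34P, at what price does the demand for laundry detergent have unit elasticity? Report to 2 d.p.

For linear demand Q = a − bP, ε = −bP/(a − bP). |ε| = 1 when bP = a − bP, i.e. P = a/(2b).
P = 1610/(2·34) = 1610/68 = 23.6765.

23.68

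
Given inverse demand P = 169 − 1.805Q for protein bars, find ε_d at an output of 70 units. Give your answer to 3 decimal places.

-0.338

At Q = 70, P = 169 − 1.805(70) = 42.65.
dP/dQ = −1.805, so dQ/dP = 1/(−1.805) = -0.554.
ε = (dQ/dP)(P/Q) = (-0.554)(42.65/70).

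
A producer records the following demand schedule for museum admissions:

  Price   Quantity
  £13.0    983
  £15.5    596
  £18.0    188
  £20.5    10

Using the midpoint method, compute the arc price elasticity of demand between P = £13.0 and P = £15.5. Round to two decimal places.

-2.79

At P = 13.0, Q = 983; at P = 15.5, Q = 596.
ΔQ = -387, ΔP = 2.5. Midpoints: P̄ = 14.25, Q̄ = 789.5.
ε = (ΔQ/ΔP)(P̄/Q̄) = (-387/2.5)(14.25/789.5).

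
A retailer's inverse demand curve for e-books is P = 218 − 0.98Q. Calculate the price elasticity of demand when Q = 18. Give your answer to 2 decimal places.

At Q = 18, P = 218 − 0.98(18) = 200.36.
dP/dQ = −0.98, so dQ/dP = 1/(−0.98) = -1.020.
ε = (dQ/dP)(P/Q) = (-1.020)(200.36/18).

-11.36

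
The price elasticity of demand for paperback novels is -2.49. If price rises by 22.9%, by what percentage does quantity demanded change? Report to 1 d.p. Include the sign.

-57.0%

%ΔQ ≈ ε × %ΔP = (-2.49)(22.9%) = -57.02%.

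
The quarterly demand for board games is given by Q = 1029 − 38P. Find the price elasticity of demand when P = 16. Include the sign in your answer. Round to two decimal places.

-1.44

At P = 16, Q = 421.
dQ/dP = −38.
ε = (dQ/dP)(P/Q) = (-38)(16/421).
|ε| > 1, so demand is elastic at this price.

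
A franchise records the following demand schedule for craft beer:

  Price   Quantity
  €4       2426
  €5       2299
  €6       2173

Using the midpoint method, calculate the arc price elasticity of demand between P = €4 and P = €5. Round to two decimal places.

At P = 4, Q = 2426; at P = 5, Q = 2299.
ΔQ = -127, ΔP = 1. Midpoints: P̄ = 4.50, Q̄ = 2362.5.
ε = (ΔQ/ΔP)(P̄/Q̄) = (-127/1)(4.50/2362.5).

-0.24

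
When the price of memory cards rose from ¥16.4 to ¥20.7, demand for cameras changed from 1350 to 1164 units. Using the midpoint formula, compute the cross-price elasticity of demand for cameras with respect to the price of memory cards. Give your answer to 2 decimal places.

ΔQ_x = 1164 − 1350 = -186; ΔP_y = 20.7 − 16.4 = 4.3.
Midpoints: P̄_y = 18.55, Q̄_x = 1257.0.
ε_xy = (ΔQ_x/ΔP_y)(P̄_y/Q̄_x) = (-186/4.3)(18.55/1257.0).

-0.64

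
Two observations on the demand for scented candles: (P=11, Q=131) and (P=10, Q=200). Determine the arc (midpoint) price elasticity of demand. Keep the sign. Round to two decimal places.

ΔQ = 200 − 131 = 69; ΔP = 10 − 11 = -1.
Midpoints: P̄ = 10.50, Q̄ = 165.5.
ε = (ΔQ/ΔP)(P̄/Q̄) = (69/-1)(10.50/165.5).

-4.38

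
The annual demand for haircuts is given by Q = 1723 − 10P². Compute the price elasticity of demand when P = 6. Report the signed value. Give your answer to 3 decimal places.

-0.528

At P = 6, Q = 1363.
dQ/dP = −20P = -120.
ε = (dQ/dP)(P/Q) = (-120)(6/1363).
|ε| < 1, so demand is inelastic at this price.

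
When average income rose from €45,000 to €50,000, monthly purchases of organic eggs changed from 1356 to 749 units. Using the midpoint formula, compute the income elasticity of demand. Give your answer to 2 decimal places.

ΔQ = -607, ΔI = 5000. Midpoints: Ī = 47,500, Q̄ = 1052.5.
ε_I = (ΔQ/ΔI)(Ī/Q̄) = (-607/5000)(47500/1052.5).

-5.48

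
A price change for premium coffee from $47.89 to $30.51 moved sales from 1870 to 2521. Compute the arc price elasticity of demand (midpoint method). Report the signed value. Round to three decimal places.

-0.669

ΔQ = 2521 − 1870 = 651; ΔP = 30.51 − 47.89 = -17.38.
Midpoints: P̄ = 39.20, Q̄ = 2195.5.
ε = (ΔQ/ΔP)(P̄/Q̄) = (651/-17.38)(39.20/2195.5).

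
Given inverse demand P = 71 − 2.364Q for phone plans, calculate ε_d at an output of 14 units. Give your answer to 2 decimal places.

-1.15

At Q = 14, P = 71 − 2.364(14) = 37.90.
dP/dQ = −2.364, so dQ/dP = 1/(−2.364) = -0.423.
ε = (dQ/dP)(P/Q) = (-0.423)(37.90/14).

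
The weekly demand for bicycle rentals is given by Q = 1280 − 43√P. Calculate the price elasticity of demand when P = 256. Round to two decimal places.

-0.58

At P = 256, Q = 592.
dQ/dP = −43/(2√P) = -1.344.
ε = (dQ/dP)(P/Q) = (-1.344)(256/592).
|ε| < 1, so demand is inelastic at this price.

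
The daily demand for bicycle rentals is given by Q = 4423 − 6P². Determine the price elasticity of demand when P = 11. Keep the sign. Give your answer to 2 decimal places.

-0.39

At P = 11, Q = 3697.
dQ/dP = −12P = -132.
ε = (dQ/dP)(P/Q) = (-132)(11/3697).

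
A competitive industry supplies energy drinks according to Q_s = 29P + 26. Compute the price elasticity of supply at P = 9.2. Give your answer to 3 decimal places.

At P = 9.2, Q_s = 292.80.
dQ_s/dP = 29.
ε_s = (dQ_s/dP)(P/Q_s) = (29)(9.2/292.80).

0.911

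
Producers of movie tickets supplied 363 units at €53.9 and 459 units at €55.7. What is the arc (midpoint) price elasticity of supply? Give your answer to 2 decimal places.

7.11

ΔQ = 459 − 363 = 96; ΔP = 55.7 − 53.9 = 1.8.
Midpoints: P̄ = 54.80, Q̄ = 411.0.
ε_s = (ΔQ/ΔP)(P̄/Q̄) = (96/1.8)(54.80/411.0).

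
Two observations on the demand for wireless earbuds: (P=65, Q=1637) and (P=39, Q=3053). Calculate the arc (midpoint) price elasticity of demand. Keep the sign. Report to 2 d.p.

-1.21

ΔQ = 3053 − 1637 = 1416; ΔP = 39 − 65 = -26.
Midpoints: P̄ = 52.00, Q̄ = 2345.0.
ε = (ΔQ/ΔP)(P̄/Q̄) = (1416/-26)(52.00/2345.0).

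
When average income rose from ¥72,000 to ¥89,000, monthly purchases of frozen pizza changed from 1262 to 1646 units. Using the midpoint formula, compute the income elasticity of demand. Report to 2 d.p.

1.25

ΔQ = 384, ΔI = 17000. Midpoints: Ī = 80,500, Q̄ = 1454.0.
ε_I = (ΔQ/ΔI)(Ī/Q̄) = (384/17000)(80500/1454.0).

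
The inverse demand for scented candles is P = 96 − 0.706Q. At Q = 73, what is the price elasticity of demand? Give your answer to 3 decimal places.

-0.863

At Q = 73, P = 96 − 0.706(73) = 44.46.
dP/dQ = −0.706, so dQ/dP = 1/(−0.706) = -1.416.
ε = (dQ/dP)(P/Q) = (-1.416)(44.46/73).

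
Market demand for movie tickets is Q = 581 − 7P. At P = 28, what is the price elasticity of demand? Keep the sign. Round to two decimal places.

At P = 28, Q = 385.
dQ/dP = −7.
ε = (dQ/dP)(P/Q) = (-7)(28/385).

-0.51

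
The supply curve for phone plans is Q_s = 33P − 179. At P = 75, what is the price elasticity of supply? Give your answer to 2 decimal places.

1.08

At P = 75, Q_s = 2296.
dQ_s/dP = 33.
ε_s = (dQ_s/dP)(P/Q_s) = (33)(75/2296).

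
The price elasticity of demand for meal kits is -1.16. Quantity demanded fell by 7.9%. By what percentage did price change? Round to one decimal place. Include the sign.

%ΔP ≈ %ΔQ / ε = (-7.9%)/(-1.16) = 6.81%.

6.8%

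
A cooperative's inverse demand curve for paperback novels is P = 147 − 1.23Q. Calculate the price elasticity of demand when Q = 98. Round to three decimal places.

At Q = 98, P = 147 − 1.23(98) = 26.46.
dP/dQ = −1.23, so dQ/dP = 1/(−1.23) = -0.813.
ε = (dQ/dP)(P/Q) = (-0.813)(26.46/98).

-0.220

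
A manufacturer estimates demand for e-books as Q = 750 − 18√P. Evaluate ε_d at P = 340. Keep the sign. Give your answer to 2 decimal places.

At P = 340, Q = 418.096.
dQ/dP = −18/(2√P) = -0.488.
ε = (dQ/dP)(P/Q) = (-0.488)(340/418.096).
|ε| < 1, so demand is inelastic at this price.

-0.40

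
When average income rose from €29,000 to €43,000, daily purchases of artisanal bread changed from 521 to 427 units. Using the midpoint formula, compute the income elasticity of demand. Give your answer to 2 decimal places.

ΔQ = -94, ΔI = 14000. Midpoints: Ī = 36,000, Q̄ = 474.0.
ε_I = (ΔQ/ΔI)(Ī/Q̄) = (-94/14000)(36000/474.0).

-0.51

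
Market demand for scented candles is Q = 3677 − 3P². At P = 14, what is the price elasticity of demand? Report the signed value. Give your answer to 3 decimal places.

-0.381

At P = 14, Q = 3089.
dQ/dP = −6P = -84.
ε = (dQ/dP)(P/Q) = (-84)(14/3089).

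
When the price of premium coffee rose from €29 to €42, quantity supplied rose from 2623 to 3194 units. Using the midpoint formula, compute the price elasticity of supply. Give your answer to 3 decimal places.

ΔQ = 3194 − 2623 = 571; ΔP = 42 − 29 = 13.
Midpoints: P̄ = 35.50, Q̄ = 2908.5.
ε_s = (ΔQ/ΔP)(P̄/Q̄) = (571/13)(35.50/2908.5).

0.536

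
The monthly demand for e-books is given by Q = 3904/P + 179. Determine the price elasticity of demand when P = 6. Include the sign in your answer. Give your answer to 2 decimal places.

-0.78

At P = 6, Q = 829.667.
dQ/dP = −3904/P² = -108.444.
ε = (dQ/dP)(P/Q) = (-108.444)(6/829.667).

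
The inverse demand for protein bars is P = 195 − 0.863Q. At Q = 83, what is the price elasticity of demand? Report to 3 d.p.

-1.722

At Q = 83, P = 195 − 0.863(83) = 123.37.
dP/dQ = −0.863, so dQ/dP = 1/(−0.863) = -1.159.
ε = (dQ/dP)(P/Q) = (-1.159)(123.37/83).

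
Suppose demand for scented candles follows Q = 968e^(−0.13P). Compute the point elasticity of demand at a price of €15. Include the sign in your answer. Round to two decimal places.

At P = 15, Q = 137.721.
dQ/dP = −0.13·968e^(−0.13P) = −0.13Q = -17.904.
ε = (dQ/dP)(P/Q) = (-17.904)(15/137.721).

-1.95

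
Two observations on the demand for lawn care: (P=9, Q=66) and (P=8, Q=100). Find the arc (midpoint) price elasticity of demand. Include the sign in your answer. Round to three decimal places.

ΔQ = 100 − 66 = 34; ΔP = 8 − 9 = -1.
Midpoints: P̄ = 8.50, Q̄ = 83.0.
ε = (ΔQ/ΔP)(P̄/Q̄) = (34/-1)(8.50/83.0).

-3.482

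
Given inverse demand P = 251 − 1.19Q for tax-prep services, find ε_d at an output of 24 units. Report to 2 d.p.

-7.79

At Q = 24, P = 251 − 1.19(24) = 222.44.
dP/dQ = −1.19, so dQ/dP = 1/(−1.19) = -0.840.
ε = (dQ/dP)(P/Q) = (-0.840)(222.44/24).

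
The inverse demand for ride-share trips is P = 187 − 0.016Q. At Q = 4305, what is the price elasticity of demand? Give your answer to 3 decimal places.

At Q = 4305, P = 187 − 0.016(4305) = 118.12.
dP/dQ = −0.016, so dQ/dP = 1/(−0.016) = -62.500.
ε = (dQ/dP)(P/Q) = (-62.500)(118.12/4305).

-1.715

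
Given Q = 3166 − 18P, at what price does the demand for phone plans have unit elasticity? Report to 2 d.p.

For linear demand Q = a − bP, ε = −bP/(a − bP). |ε| = 1 when bP = a − bP, i.e. P = a/(2b).
P = 3166/(2·18) = 3166/36 = 87.9444.

87.94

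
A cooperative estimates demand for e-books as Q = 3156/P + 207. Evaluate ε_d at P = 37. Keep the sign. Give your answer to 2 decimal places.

-0.29

At P = 37, Q = 292.297.
dQ/dP = −3156/P² = -2.305.
ε = (dQ/dP)(P/Q) = (-2.305)(37/292.297).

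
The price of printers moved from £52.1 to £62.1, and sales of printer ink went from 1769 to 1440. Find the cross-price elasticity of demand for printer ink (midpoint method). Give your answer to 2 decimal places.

-1.17

ΔQ_x = 1440 − 1769 = -329; ΔP_y = 62.1 − 52.1 = 10.
Midpoints: P̄_y = 57.10, Q̄_x = 1604.5.
ε_xy = (ΔQ_x/ΔP_y)(P̄_y/Q̄_x) = (-329/10)(57.10/1604.5).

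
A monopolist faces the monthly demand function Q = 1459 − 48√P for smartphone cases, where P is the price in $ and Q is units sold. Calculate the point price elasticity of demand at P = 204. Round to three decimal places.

-0.443

At P = 204, Q = 773.423.
dQ/dP = −48/(2√P) = -1.680.
ε = (dQ/dP)(P/Q) = (-1.680)(204/773.423).
|ε| < 1, so demand is inelastic at this price.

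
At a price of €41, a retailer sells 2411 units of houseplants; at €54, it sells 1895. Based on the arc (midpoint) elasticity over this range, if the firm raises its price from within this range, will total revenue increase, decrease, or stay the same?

increase

Arc ε = (-516/13)(47.50/2153.0) ≈ -0.876.
|ε| = 0.88 < 1, so demand is inelastic. A price rise therefore raises total revenue.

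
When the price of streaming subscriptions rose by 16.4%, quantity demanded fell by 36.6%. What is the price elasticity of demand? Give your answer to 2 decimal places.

-2.23

ε = %ΔQ / %ΔP = (-36.6)/(16.4) = -2.232.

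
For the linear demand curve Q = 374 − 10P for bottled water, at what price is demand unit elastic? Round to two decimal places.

For linear demand Q = a − bP, ε = −bP/(a − bP). |ε| = 1 when bP = a − bP, i.e. P = a/(2b).
P = 374/(2·10) = 374/20 = 18.7000.

18.70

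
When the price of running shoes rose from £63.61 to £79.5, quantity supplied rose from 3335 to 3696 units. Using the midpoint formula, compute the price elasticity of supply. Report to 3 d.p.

ΔQ = 3696 − 3335 = 361; ΔP = 79.5 − 63.61 = 15.89.
Midpoints: P̄ = 71.56, Q̄ = 3515.5.
ε_s = (ΔQ/ΔP)(P̄/Q̄) = (361/15.89)(71.56/3515.5).

0.462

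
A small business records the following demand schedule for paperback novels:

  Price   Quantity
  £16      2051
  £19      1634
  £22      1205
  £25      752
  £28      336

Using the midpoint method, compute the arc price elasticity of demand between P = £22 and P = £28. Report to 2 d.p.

-4.70

At P = 22, Q = 1205; at P = 28, Q = 336.
ΔQ = -869, ΔP = 6. Midpoints: P̄ = 25.00, Q̄ = 770.5.
ε = (ΔQ/ΔP)(P̄/Q̄) = (-869/6)(25.00/770.5).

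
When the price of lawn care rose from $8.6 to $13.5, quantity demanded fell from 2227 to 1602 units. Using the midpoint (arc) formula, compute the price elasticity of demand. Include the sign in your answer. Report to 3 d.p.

ΔQ = 1602 − 2227 = -625; ΔP = 13.5 − 8.6 = 4.9.
Midpoints: P̄ = 11.05, Q̄ = 1914.5.
ε = (ΔQ/ΔP)(P̄/Q̄) = (-625/4.9)(11.05/1914.5).

-0.736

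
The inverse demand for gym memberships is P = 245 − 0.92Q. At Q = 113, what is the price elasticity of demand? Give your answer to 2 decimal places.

-1.36

At Q = 113, P = 245 − 0.92(113) = 141.04.
dP/dQ = −0.92, so dQ/dP = 1/(−0.92) = -1.087.
ε = (dQ/dP)(P/Q) = (-1.087)(141.04/113).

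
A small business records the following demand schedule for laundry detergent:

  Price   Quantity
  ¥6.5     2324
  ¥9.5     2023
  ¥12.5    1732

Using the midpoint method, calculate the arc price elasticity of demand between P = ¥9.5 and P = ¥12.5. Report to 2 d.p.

-0.57

At P = 9.5, Q = 2023; at P = 12.5, Q = 1732.
ΔQ = -291, ΔP = 3.0. Midpoints: P̄ = 11.00, Q̄ = 1877.5.
ε = (ΔQ/ΔP)(P̄/Q̄) = (-291/3.0)(11.00/1877.5).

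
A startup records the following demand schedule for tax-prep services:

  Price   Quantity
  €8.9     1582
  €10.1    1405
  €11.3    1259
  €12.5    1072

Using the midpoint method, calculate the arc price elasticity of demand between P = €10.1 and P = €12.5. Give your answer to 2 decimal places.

At P = 10.1, Q = 1405; at P = 12.5, Q = 1072.
ΔQ = -333, ΔP = 2.4. Midpoints: P̄ = 11.30, Q̄ = 1238.5.
ε = (ΔQ/ΔP)(P̄/Q̄) = (-333/2.4)(11.30/1238.5).

-1.27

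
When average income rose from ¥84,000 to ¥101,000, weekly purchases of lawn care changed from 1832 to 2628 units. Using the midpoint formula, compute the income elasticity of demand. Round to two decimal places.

ΔQ = 796, ΔI = 17000. Midpoints: Ī = 92,500, Q̄ = 2230.0.
ε_I = (ΔQ/ΔI)(Ī/Q̄) = (796/17000)(92500/2230.0).
ε_I > 0, so the good is normal.

1.94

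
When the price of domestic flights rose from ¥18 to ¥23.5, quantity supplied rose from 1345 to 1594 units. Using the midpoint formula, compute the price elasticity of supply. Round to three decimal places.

0.639

ΔQ = 1594 − 1345 = 249; ΔP = 23.5 − 18 = 5.5.
Midpoints: P̄ = 20.75, Q̄ = 1469.5.
ε_s = (ΔQ/ΔP)(P̄/Q̄) = (249/5.5)(20.75/1469.5).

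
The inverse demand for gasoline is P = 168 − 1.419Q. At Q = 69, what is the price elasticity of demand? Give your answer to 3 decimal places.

-0.716

At Q = 69, P = 168 − 1.419(69) = 70.09.
dP/dQ = −1.419, so dQ/dP = 1/(−1.419) = -0.705.
ε = (dQ/dP)(P/Q) = (-0.705)(70.09/69).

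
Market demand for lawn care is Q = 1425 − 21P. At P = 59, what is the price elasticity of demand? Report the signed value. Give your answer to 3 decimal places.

-6.661

At P = 59, Q = 186.
dQ/dP = −21.
ε = (dQ/dP)(P/Q) = (-21)(59/186).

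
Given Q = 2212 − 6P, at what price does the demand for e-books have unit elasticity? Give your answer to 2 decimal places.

For linear demand Q = a − bP, ε = −bP/(a − bP). |ε| = 1 when bP = a − bP, i.e. P = a/(2b).
P = 2212/(2·6) = 2212/12 = 184.3333.

184.33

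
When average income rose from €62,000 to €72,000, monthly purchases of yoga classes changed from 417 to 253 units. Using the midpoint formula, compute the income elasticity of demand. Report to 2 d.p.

ΔQ = -164, ΔI = 10000. Midpoints: Ī = 67,000, Q̄ = 335.0.
ε_I = (ΔQ/ΔI)(Ī/Q̄) = (-164/10000)(67000/335.0).

-3.28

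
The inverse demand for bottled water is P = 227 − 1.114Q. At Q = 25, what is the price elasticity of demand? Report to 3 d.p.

-7.151

At Q = 25, P = 227 − 1.114(25) = 199.15.
dP/dQ = −1.114, so dQ/dP = 1/(−1.114) = -0.898.
ε = (dQ/dP)(P/Q) = (-0.898)(199.15/25).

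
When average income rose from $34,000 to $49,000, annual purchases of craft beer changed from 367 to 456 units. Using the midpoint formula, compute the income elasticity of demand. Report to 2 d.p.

0.60

ΔQ = 89, ΔI = 15000. Midpoints: Ī = 41,500, Q̄ = 411.5.
ε_I = (ΔQ/ΔI)(Ī/Q̄) = (89/15000)(41500/411.5).
ε_I > 0, so the good is normal.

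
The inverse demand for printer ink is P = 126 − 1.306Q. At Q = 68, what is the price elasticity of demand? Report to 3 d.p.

At Q = 68, P = 126 − 1.306(68) = 37.19.
dP/dQ = −1.306, so dQ/dP = 1/(−1.306) = -0.766.
ε = (dQ/dP)(P/Q) = (-0.766)(37.19/68).

-0.419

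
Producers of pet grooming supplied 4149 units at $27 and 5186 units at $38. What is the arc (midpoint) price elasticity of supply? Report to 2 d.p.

ΔQ = 5186 − 4149 = 1037; ΔP = 38 − 27 = 11.
Midpoints: P̄ = 32.50, Q̄ = 4667.5.
ε_s = (ΔQ/ΔP)(P̄/Q̄) = (1037/11)(32.50/4667.5).

0.66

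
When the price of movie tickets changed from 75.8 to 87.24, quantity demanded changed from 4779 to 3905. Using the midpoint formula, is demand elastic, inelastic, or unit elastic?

Arc ε ≈ -1.434.
|ε| = 1.43 > 1.

elastic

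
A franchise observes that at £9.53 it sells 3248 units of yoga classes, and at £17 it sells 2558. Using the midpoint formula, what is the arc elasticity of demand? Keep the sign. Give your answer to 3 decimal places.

ΔQ = 2558 − 3248 = -690; ΔP = 17 − 9.53 = 7.47.
Midpoints: P̄ = 13.27, Q̄ = 2903.0.
ε = (ΔQ/ΔP)(P̄/Q̄) = (-690/7.47)(13.27/2903.0).

-0.422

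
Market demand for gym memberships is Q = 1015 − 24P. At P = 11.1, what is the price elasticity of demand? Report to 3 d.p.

At P = 11.1, Q = 748.600.
dQ/dP = −24.
ε = (dQ/dP)(P/Q) = (-24)(11.1/748.600).

-0.356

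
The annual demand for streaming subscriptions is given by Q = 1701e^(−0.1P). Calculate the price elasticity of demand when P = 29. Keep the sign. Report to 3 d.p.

At P = 29, Q = 93.594.
dQ/dP = −0.1·1701e^(−0.1P) = −0.1Q = -9.359.
ε = (dQ/dP)(P/Q) = (-9.359)(29/93.594).

-2.900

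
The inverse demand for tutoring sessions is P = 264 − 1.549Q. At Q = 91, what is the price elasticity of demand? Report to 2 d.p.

-0.87

At Q = 91, P = 264 − 1.549(91) = 123.04.
dP/dQ = −1.549, so dQ/dP = 1/(−1.549) = -0.646.
ε = (dQ/dP)(P/Q) = (-0.646)(123.04/91).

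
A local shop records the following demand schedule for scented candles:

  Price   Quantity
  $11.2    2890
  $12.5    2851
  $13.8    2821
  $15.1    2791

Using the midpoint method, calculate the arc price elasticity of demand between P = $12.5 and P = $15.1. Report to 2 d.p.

-0.11

At P = 12.5, Q = 2851; at P = 15.1, Q = 2791.
ΔQ = -60, ΔP = 2.6. Midpoints: P̄ = 13.80, Q̄ = 2821.0.
ε = (ΔQ/ΔP)(P̄/Q̄) = (-60/2.6)(13.80/2821.0).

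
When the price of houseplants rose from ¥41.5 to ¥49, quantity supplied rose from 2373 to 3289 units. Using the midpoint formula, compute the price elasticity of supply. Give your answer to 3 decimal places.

1.952

ΔQ = 3289 − 2373 = 916; ΔP = 49 − 41.5 = 7.5.
Midpoints: P̄ = 45.25, Q̄ = 2831.0.
ε_s = (ΔQ/ΔP)(P̄/Q̄) = (916/7.5)(45.25/2831.0).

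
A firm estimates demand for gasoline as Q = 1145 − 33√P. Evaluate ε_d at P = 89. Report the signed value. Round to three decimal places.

-0.187

At P = 89, Q = 833.679.
dQ/dP = −33/(2√P) = -1.749.
ε = (dQ/dP)(P/Q) = (-1.749)(89/833.679).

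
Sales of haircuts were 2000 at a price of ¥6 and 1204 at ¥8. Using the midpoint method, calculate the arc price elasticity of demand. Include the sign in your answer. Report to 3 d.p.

ΔQ = 1204 − 2000 = -796; ΔP = 8 − 6 = 2.
Midpoints: P̄ = 7.00, Q̄ = 1602.0.
ε = (ΔQ/ΔP)(P̄/Q̄) = (-796/2)(7.00/1602.0).

-1.739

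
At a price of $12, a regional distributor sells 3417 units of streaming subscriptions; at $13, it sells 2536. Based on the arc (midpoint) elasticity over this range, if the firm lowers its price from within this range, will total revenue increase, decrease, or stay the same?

increase

Arc ε = (-881/1)(12.50/2976.5) ≈ -3.700.
|ε| = 3.70 > 1, so demand is elastic. A price cut therefore raises total revenue.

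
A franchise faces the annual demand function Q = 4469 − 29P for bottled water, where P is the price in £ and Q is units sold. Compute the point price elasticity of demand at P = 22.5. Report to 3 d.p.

At P = 22.5, Q = 3816.500.
dQ/dP = −29.
ε = (dQ/dP)(P/Q) = (-29)(22.5/3816.500).

-0.171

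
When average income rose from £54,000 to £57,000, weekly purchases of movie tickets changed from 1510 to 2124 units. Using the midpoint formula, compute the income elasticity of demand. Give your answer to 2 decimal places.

6.25

ΔQ = 614, ΔI = 3000. Midpoints: Ī = 55,500, Q̄ = 1817.0.
ε_I = (ΔQ/ΔI)(Ī/Q̄) = (614/3000)(55500/1817.0).
ε_I > 0, so the good is normal.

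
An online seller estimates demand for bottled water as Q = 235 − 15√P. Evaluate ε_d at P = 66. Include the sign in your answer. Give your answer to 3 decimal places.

At P = 66, Q = 113.139.
dQ/dP = −15/(2√P) = -0.923.
ε = (dQ/dP)(P/Q) = (-0.923)(66/113.139).

-0.539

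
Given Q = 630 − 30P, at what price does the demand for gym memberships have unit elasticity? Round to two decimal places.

10.50

For linear demand Q = a − bP, ε = −bP/(a − bP). |ε| = 1 when bP = a − bP, i.e. P = a/(2b).
P = 630/(2·30) = 630/60 = 10.5000.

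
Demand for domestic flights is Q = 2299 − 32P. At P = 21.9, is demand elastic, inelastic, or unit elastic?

Q = 1598.200, dQ/dP = -32.
ε = (dQ/dP)(P/Q) ≈ -0.438.
|ε| = 0.44 < 1.

inelastic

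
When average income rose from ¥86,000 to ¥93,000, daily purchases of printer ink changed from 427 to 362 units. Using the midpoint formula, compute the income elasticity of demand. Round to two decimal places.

-2.11

ΔQ = -65, ΔI = 7000. Midpoints: Ī = 89,500, Q̄ = 394.5.
ε_I = (ΔQ/ΔI)(Ī/Q̄) = (-65/7000)(89500/394.5).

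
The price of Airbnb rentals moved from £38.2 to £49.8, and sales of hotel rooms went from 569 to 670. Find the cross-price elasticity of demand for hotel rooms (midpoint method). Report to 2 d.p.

0.62

ΔQ_x = 670 − 569 = 101; ΔP_y = 49.8 − 38.2 = 11.6.
Midpoints: P̄_y = 44.00, Q̄_x = 619.5.
ε_xy = (ΔQ_x/ΔP_y)(P̄_y/Q̄_x) = (101/11.6)(44.00/619.5).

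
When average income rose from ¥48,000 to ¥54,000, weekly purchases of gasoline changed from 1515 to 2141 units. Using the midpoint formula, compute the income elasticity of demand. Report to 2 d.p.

2.91

ΔQ = 626, ΔI = 6000. Midpoints: Ī = 51,000, Q̄ = 1828.0.
ε_I = (ΔQ/ΔI)(Ī/Q̄) = (626/6000)(51000/1828.0).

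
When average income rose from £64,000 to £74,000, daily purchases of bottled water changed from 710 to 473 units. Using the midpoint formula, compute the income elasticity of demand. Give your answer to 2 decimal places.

ΔQ = -237, ΔI = 10000. Midpoints: Ī = 69,000, Q̄ = 591.5.
ε_I = (ΔQ/ΔI)(Ī/Q̄) = (-237/10000)(69000/591.5).
ε_I < 0, so the good is inferior.

-2.76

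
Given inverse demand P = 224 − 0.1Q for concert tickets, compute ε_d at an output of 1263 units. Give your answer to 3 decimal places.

-0.774

At Q = 1263, P = 224 − 0.1(1263) = 97.70.
dP/dQ = −0.1, so dQ/dP = 1/(−0.1) = -10.000.
ε = (dQ/dP)(P/Q) = (-10.000)(97.70/1263).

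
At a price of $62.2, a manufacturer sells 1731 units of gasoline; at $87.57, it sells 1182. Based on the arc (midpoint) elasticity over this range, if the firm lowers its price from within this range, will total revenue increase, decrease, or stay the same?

increase

Arc ε = (-549/25.37)(74.88/1456.5) ≈ -1.113.
|ε| = 1.11 > 1, so demand is elastic. A price cut therefore raises total revenue.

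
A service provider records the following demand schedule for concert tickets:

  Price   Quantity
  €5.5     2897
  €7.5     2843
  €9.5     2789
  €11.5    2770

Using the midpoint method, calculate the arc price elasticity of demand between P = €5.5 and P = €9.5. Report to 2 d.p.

-0.07

At P = 5.5, Q = 2897; at P = 9.5, Q = 2789.
ΔQ = -108, ΔP = 4.0. Midpoints: P̄ = 7.50, Q̄ = 2843.0.
ε = (ΔQ/ΔP)(P̄/Q̄) = (-108/4.0)(7.50/2843.0).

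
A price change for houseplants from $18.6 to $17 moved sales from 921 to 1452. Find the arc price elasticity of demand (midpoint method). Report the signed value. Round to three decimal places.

ΔQ = 1452 − 921 = 531; ΔP = 17 − 18.6 = -1.6.
Midpoints: P̄ = 17.80, Q̄ = 1186.5.
ε = (ΔQ/ΔP)(P̄/Q̄) = (531/-1.6)(17.80/1186.5).

-4.979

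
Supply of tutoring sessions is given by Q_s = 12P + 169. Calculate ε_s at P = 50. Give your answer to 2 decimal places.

0.78

At P = 50, Q_s = 769.
dQ_s/dP = 12.
ε_s = (dQ_s/dP)(P/Q_s) = (12)(50/769).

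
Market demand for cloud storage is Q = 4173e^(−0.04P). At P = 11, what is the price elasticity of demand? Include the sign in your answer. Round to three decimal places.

At P = 11, Q = 2687.564.
dQ/dP = −0.04·4173e^(−0.04P) = −0.04Q = -107.503.
ε = (dQ/dP)(P/Q) = (-107.503)(11/2687.564).

-0.440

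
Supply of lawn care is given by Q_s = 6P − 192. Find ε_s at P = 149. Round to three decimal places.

1.274

At P = 149, Q_s = 702.
dQ_s/dP = 6.
ε_s = (dQ_s/dP)(P/Q_s) = (6)(149/702).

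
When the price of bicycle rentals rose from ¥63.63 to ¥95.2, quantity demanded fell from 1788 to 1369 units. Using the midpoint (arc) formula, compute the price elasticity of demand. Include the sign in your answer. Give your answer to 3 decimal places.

-0.668

ΔQ = 1369 − 1788 = -419; ΔP = 95.2 − 63.63 = 31.57.
Midpoints: P̄ = 79.42, Q̄ = 1578.5.
ε = (ΔQ/ΔP)(P̄/Q̄) = (-419/31.57)(79.42/1578.5).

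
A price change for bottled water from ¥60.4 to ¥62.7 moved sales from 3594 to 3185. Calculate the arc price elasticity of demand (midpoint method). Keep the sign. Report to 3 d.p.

ΔQ = 3185 − 3594 = -409; ΔP = 62.7 − 60.4 = 2.3.
Midpoints: P̄ = 61.55, Q̄ = 3389.5.
ε = (ΔQ/ΔP)(P̄/Q̄) = (-409/2.3)(61.55/3389.5).

-3.229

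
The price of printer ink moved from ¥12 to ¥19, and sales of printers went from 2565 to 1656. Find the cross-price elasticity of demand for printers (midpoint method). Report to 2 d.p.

ΔQ_x = 1656 − 2565 = -909; ΔP_y = 19 − 12 = 7.
Midpoints: P̄_y = 15.50, Q̄_x = 2110.5.
ε_xy = (ΔQ_x/ΔP_y)(P̄_y/Q̄_x) = (-909/7)(15.50/2110.5).

-0.95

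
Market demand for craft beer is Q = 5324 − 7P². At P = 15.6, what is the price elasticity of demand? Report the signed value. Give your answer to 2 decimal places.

At P = 15.6, Q = 3620.480.
dQ/dP = −14P = -218.400.
ε = (dQ/dP)(P/Q) = (-218.400)(15.6/3620.480).
|ε| < 1, so demand is inelastic at this price.

-0.94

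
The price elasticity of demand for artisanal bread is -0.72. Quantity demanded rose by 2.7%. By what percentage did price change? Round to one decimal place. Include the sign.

-3.8%

%ΔP ≈ %ΔQ / ε = (2.7%)/(-0.72) = -3.75%.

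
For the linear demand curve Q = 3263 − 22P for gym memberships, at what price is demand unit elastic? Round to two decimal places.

74.16

For linear demand Q = a − bP, ε = −bP/(a − bP). |ε| = 1 when bP = a − bP, i.e. P = a/(2b).
P = 3263/(2·22) = 3263/44 = 74.1591.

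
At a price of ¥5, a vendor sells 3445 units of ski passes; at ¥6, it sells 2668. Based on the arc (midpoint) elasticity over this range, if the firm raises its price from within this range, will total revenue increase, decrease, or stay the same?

Arc ε = (-777/1)(5.50/3056.5) ≈ -1.398.
|ε| = 1.40 > 1, so demand is elastic. A price rise therefore reduces total revenue.

decrease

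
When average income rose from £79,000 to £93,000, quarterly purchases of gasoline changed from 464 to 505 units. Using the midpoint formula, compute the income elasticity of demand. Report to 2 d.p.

ΔQ = 41, ΔI = 14000. Midpoints: Ī = 86,000, Q̄ = 484.5.
ε_I = (ΔQ/ΔI)(Ī/Q̄) = (41/14000)(86000/484.5).

0.52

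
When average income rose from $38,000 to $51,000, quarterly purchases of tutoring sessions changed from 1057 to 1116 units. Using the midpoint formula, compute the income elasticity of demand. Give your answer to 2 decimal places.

0.19

ΔQ = 59, ΔI = 13000. Midpoints: Ī = 44,500, Q̄ = 1086.5.
ε_I = (ΔQ/ΔI)(Ī/Q̄) = (59/13000)(44500/1086.5).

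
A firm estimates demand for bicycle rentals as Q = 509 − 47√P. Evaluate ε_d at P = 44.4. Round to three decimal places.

At P = 44.4, Q = 195.823.
dQ/dP = −47/(2√P) = -3.527.
ε = (dQ/dP)(P/Q) = (-3.527)(44.4/195.823).

-0.800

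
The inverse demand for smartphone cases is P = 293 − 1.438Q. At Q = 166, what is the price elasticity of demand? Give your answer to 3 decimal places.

At Q = 166, P = 293 − 1.438(166) = 54.29.
dP/dQ = −1.438, so dQ/dP = 1/(−1.438) = -0.695.
ε = (dQ/dP)(P/Q) = (-0.695)(54.29/166).

-0.227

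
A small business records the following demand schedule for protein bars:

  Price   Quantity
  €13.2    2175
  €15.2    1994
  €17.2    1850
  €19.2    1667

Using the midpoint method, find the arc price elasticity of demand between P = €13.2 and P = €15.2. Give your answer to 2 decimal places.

-0.62

At P = 13.2, Q = 2175; at P = 15.2, Q = 1994.
ΔQ = -181, ΔP = 2.0. Midpoints: P̄ = 14.20, Q̄ = 2084.5.
ε = (ΔQ/ΔP)(P̄/Q̄) = (-181/2.0)(14.20/2084.5).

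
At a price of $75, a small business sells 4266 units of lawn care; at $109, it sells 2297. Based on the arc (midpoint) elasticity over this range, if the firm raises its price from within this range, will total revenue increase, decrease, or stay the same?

decrease

Arc ε = (-1969/34)(92.00/3281.5) ≈ -1.624.
|ε| = 1.62 > 1, so demand is elastic. A price rise therefore reduces total revenue.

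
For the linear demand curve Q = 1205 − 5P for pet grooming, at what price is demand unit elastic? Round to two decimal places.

For linear demand Q = a − bP, ε = −bP/(a − bP). |ε| = 1 when bP = a − bP, i.e. P = a/(2b).
P = 1205/(2·5) = 1205/10 = 120.5000.

120.50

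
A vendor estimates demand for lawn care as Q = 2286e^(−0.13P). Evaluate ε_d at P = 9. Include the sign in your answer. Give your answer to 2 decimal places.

At P = 9, Q = 709.499.
dQ/dP = −0.13·2286e^(−0.13P) = −0.13Q = -92.235.
ε = (dQ/dP)(P/Q) = (-92.235)(9/709.499).
|ε| > 1, so demand is elastic at this price.

-1.17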